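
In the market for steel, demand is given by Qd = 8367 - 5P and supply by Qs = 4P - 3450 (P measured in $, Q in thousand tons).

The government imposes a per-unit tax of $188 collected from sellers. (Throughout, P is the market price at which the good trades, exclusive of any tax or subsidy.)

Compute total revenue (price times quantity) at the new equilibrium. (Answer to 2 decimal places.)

1933143.23

Initially, 8367 - 5P = 4P - 3450, so 11817 = 9P and P = 1313, Q = 1802.
Since sellers keep the price net of the tax, the effective supply curve becomes Qs = 4P - 4202.
Clearing the new market: 8367 - 5P = 4P - 4202, so P = 12569/9 ≈ 1396.5556 and Q = 12458/9 ≈ 1384.2222.
New expenditure = 1396.5556 × 1384.2222 = 1933143.23.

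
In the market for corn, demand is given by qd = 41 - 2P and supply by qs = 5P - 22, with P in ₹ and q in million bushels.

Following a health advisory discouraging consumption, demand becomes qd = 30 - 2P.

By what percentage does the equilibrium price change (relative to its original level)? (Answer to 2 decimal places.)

Before the shock: 41 - 2P = 5P - 22 ⇒ 63 = 7P ⇒ P = 9, q = 23.
The new curves are qd = 30 - 2P (demand) and qs = 5P - 22 (supply).
Equate the new curves: 30 - 2P = 5P - 22, giving 52 = 7P, P = 52/7 ≈ 7.4286, q = 106/7 ≈ 15.1429.
%ΔP = (7.4286 − 9) / 9 × 100 = -17.46%.

-17.46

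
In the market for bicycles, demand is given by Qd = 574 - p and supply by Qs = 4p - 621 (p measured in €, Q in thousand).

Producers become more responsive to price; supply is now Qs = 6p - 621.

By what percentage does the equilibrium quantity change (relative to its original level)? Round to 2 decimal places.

+20.38

Original equilibrium: 574 - p = 4p - 621 gives 1195 = 5p, so p = 239 and Q = 335.
After the shift, demand is Qd = 574 - p and supply is Qs = 6p - 621.
Equate the new curves: 574 - p = 6p - 621, giving 1195 = 7p, p = 1195/7 ≈ 170.7143, Q = 2823/7 ≈ 403.2857.
%ΔQ = (403.2857 − 335) / 335 × 100 = +20.38%.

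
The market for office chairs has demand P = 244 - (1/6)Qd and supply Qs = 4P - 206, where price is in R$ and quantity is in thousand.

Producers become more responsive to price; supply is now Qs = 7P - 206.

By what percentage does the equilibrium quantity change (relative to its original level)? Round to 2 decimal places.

Before the shock: 1464 - 6P = 4P - 206 ⇒ 1670 = 10P ⇒ P = 167, Q = 462.
With the change applied: demand Qd = 1464 - 6P, supply Qs = 7P - 206.
Equate the new curves: 1464 - 6P = 7P - 206, giving 1670 = 13P, P = 1670/13 ≈ 128.4615, Q = 9012/13 ≈ 693.2308.
%ΔQ = (693.2308 − 462) / 462 × 100 = +50.05%.

+50.05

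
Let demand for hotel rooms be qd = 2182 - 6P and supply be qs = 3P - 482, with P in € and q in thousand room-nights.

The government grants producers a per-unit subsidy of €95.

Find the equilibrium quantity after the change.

596

Original equilibrium: 2182 - 6P = 3P - 482 gives 2664 = 9P, so P = 296 and q = 406.
Since sellers receive the price plus the subsidy, the effective supply curve becomes qs = 3P - 197.
New equilibrium: 2182 - 6P = 3P - 197 ⇒ 2379 = 9P ⇒ P = 793/3 ≈ 264.3333, q = 596.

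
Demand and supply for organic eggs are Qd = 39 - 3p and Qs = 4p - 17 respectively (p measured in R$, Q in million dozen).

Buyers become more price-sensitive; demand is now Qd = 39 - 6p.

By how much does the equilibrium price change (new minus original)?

Before the shock: 39 - 3p = 4p - 17 ⇒ 56 = 7p ⇒ p = 8, Q = 15.
After the shift, demand is Qd = 39 - 6p and supply is Qs = 4p - 17.
Clearing the new market: 39 - 6p = 4p - 17, so p = 5.6 and Q = 5.4.
Δp = 5.6 − 8 = -2.4.

-2.4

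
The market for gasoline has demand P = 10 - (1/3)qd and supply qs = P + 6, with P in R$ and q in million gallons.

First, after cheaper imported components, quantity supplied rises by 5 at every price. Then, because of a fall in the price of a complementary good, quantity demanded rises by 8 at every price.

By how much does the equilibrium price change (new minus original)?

Solve the original market: 30 - 3P = P + 6, hence P = 6 and q = 12.
The new curves are qd = 38 - 3P (demand) and qs = P + 11 (supply).
New equilibrium: 38 - 3P = P + 11 ⇒ 27 = 4P ⇒ P = 6.75, q = 17.75.
ΔP = 6.75 − 6 = +0.75.

+0.75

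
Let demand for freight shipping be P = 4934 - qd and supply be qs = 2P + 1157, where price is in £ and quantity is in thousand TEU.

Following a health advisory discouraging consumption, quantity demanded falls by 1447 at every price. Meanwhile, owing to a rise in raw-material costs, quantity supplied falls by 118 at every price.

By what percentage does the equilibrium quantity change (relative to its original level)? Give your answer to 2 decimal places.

-27.32

Initially, 4934 - P = 2P + 1157, so 3777 = 3P and P = 1259, q = 3675.
The new curves are qd = 3487 - P (demand) and qs = 2P + 1039 (supply).
Equate the new curves: 3487 - P = 2P + 1039, giving 2448 = 3P, P = 816, q = 2671.
%Δq = (2671 − 3675) / 3675 × 100 = -27.32%.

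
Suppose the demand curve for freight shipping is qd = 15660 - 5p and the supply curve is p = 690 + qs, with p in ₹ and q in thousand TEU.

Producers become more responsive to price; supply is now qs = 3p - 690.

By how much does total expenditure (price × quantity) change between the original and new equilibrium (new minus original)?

Initially, 15660 - 5p = p - 690, so 16350 = 6p and p = 2725, q = 2035.
With the change applied: demand qd = 15660 - 5p, supply qs = 3p - 690.
Clearing the new market: 15660 - 5p = 3p - 690, so p = 2043.75 and q = 5441.25.
Expenditure moves from 2725×2035 = 5545375 to 2043.75×5441.25 = 11120554.6875; change = +5575179.6875.

+5575179.6875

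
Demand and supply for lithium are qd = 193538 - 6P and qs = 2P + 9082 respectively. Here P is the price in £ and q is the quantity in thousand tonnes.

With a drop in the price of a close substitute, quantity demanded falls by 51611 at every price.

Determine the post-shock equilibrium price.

16605.625

Before the shock: 193538 - 6P = 2P + 9082 ⇒ 184456 = 8P ⇒ P = 23057, q = 55196.
After the shift, demand is qd = 141927 - 6P and supply is qs = 2P + 9082.
Setting them equal: 141927 - 6P = 2P + 9082 → 132845 = 8P, so P = 16605.625 and q = 42293.25.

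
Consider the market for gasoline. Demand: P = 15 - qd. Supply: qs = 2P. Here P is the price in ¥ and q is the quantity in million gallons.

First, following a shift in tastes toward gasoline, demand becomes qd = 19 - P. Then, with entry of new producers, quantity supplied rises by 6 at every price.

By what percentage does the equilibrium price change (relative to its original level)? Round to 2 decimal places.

-13.33

Initially, 15 - P = 2P, so 15 = 3P and P = 5, q = 10.
The new curves are qd = 19 - P (demand) and qs = 2P + 6 (supply).
Setting them equal: 19 - P = 2P + 6 → 13 = 3P, so P = 13/3 ≈ 4.3333 and q = 44/3 ≈ 14.6667.
%ΔP = (4.3333 − 5) / 5 × 100 = -13.33%.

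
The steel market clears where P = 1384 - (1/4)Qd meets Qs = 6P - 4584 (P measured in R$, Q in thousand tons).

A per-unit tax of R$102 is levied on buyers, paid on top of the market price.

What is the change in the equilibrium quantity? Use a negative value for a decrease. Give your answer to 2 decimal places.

-244.80

Solve the original market: 5536 - 4P = 6P - 4584, hence P = 1012 and Q = 1488.
Since buyers pay the price plus the tax, the effective demand curve becomes Qd = 5128 - 4P.
Equate the new curves: 5128 - 4P = 6P - 4584, giving 9712 = 10P, P = 971.2, Q = 1243.2.
ΔQ = 1243.2 − 1488 = -244.80.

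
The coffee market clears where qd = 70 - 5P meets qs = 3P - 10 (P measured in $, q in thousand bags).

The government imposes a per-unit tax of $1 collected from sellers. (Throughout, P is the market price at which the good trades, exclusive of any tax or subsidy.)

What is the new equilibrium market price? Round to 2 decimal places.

Initially, 70 - 5P = 3P - 10, so 80 = 8P and P = 10, q = 20.
Since sellers keep the price net of the tax, the effective supply curve becomes qs = 3P - 13.
Setting them equal: 70 - 5P = 3P - 13 → 83 = 8P, so P = 10.375 and q = 18.125.

10.38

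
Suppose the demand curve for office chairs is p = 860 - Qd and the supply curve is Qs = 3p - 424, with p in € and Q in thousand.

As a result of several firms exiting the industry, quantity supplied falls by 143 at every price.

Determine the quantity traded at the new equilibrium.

Initially, 860 - p = 3p - 424, so 1284 = 4p and p = 321, Q = 539.
After the shift, demand is Qd = 860 - p and supply is Qs = 3p - 567.
Equate the new curves: 860 - p = 3p - 567, giving 1427 = 4p, p = 356.75, Q = 503.25.

503.25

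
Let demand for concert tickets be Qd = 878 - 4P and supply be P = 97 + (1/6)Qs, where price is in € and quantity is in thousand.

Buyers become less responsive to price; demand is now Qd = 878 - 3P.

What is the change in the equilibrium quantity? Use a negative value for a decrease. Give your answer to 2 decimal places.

Original equilibrium: 878 - 4P = 6P - 582 gives 1460 = 10P, so P = 146 and Q = 294.
The shock moves the curves to Qd = 878 - 3P and Qs = 6P - 582.
Equate the new curves: 878 - 3P = 6P - 582, giving 1460 = 9P, P = 1460/9 ≈ 162.2222, Q = 1174/3 ≈ 391.3333.
ΔQ = 391.3333 − 294 = +97.33.

+97.33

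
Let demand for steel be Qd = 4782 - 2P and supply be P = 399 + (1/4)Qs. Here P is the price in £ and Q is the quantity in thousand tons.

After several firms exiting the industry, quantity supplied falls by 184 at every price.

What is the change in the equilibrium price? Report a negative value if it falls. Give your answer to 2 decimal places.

+30.67

Original equilibrium: 4782 - 2P = 4P - 1596 gives 6378 = 6P, so P = 1063 and Q = 2656.
The new curves are Qd = 4782 - 2P (demand) and Qs = 4P - 1780 (supply).
New equilibrium: 4782 - 2P = 4P - 1780 ⇒ 6562 = 6P ⇒ P = 3281/3 ≈ 1093.6667, Q = 7784/3 ≈ 2594.6667.
ΔP = 1093.6667 − 1063 = +30.67.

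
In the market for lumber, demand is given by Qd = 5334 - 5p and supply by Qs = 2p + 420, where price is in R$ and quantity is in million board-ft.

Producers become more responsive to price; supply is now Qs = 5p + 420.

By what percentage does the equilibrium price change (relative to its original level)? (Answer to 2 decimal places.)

-30.00

Solve the original market: 5334 - 5p = 2p + 420, hence p = 702 and Q = 1824.
With the change applied: demand Qd = 5334 - 5p, supply Qs = 5p + 420.
Clearing the new market: 5334 - 5p = 5p + 420, so p = 491.4 and Q = 2877.
%Δp = (491.4 − 702) / 702 × 100 = -30.00%.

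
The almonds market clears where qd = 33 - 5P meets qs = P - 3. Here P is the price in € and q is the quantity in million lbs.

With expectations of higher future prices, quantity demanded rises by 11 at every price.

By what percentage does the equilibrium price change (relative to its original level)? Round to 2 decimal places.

+30.56

Before the shock: 33 - 5P = P - 3 ⇒ 36 = 6P ⇒ P = 6, q = 3.
After the shift, demand is qd = 44 - 5P and supply is qs = P - 3.
New equilibrium: 44 - 5P = P - 3 ⇒ 47 = 6P ⇒ P = 47/6 ≈ 7.8333, q = 29/6 ≈ 4.8333.
%ΔP = (7.8333 − 6) / 6 × 100 = +30.56%.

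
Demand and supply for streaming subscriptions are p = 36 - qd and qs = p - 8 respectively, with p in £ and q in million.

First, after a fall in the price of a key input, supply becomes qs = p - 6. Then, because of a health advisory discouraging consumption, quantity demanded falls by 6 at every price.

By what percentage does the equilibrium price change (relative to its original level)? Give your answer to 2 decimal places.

-18.18

Solve the original market: 36 - p = p - 8, hence p = 22 and q = 14.
After the shift, demand is qd = 30 - p and supply is qs = p - 6.
Setting them equal: 30 - p = p - 6 → 36 = 2p, so p = 18 and q = 12.
%Δp = (18 − 22) / 22 × 100 = -18.18%.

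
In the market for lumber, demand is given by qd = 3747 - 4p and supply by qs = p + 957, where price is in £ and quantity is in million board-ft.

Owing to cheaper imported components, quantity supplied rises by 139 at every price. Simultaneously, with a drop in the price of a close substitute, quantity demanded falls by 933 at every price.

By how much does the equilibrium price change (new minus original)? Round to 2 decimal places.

Solve the original market: 3747 - 4p = p + 957, hence p = 558 and q = 1515.
The new curves are qd = 2814 - 4p (demand) and qs = p + 1096 (supply).
Setting them equal: 2814 - 4p = p + 1096 → 1718 = 5p, so p = 343.6 and q = 1439.6.
Δp = 343.6 − 558 = -214.40.

-214.40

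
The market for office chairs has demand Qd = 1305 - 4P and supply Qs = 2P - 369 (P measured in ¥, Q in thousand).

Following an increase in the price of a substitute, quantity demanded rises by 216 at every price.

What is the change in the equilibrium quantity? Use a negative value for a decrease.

Original equilibrium: 1305 - 4P = 2P - 369 gives 1674 = 6P, so P = 279 and Q = 189.
With the change applied: demand Qd = 1521 - 4P, supply Qs = 2P - 369.
New equilibrium: 1521 - 4P = 2P - 369 ⇒ 1890 = 6P ⇒ P = 315, Q = 261.
ΔQ = 261 − 189 = +72.

+72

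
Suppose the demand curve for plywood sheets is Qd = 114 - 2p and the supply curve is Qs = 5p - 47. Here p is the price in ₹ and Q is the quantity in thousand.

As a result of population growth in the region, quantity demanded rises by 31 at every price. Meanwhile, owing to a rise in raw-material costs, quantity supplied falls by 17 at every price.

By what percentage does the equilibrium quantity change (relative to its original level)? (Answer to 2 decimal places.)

+25.42

Solve the original market: 114 - 2p = 5p - 47, hence p = 23 and Q = 68.
After the shift, demand is Qd = 145 - 2p and supply is Qs = 5p - 64.
Clearing the new market: 145 - 2p = 5p - 64, so p = 209/7 ≈ 29.8571 and Q = 597/7 ≈ 85.2857.
%ΔQ = (85.2857 − 68) / 68 × 100 = +25.42%.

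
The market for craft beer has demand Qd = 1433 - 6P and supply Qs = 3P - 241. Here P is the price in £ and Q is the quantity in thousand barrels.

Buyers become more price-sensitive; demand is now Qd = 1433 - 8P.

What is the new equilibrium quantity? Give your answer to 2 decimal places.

Original equilibrium: 1433 - 6P = 3P - 241 gives 1674 = 9P, so P = 186 and Q = 317.
After the shift, demand is Qd = 1433 - 8P and supply is Qs = 3P - 241.
Setting them equal: 1433 - 8P = 3P - 241 → 1674 = 11P, so P = 1674/11 ≈ 152.1818 and Q = 2371/11 ≈ 215.5455.

215.55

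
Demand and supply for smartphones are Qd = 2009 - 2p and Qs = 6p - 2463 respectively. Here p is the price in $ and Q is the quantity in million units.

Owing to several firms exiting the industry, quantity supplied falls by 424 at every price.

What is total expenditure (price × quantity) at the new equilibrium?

480420

Solve the original market: 2009 - 2p = 6p - 2463, hence p = 559 and Q = 891.
With the change applied: demand Qd = 2009 - 2p, supply Qs = 6p - 2887.
Setting them equal: 2009 - 2p = 6p - 2887 → 4896 = 8p, so p = 612 and Q = 785.
New expenditure = 612 × 785 = 480420.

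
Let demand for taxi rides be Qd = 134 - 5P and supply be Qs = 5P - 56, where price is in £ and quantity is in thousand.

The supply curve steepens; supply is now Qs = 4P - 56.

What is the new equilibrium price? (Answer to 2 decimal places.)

Solve the original market: 134 - 5P = 5P - 56, hence P = 19 and Q = 39.
The new curves are Qd = 134 - 5P (demand) and Qs = 4P - 56 (supply).
Setting them equal: 134 - 5P = 4P - 56 → 190 = 9P, so P = 190/9 ≈ 21.1111 and Q = 256/9 ≈ 28.4444.

21.11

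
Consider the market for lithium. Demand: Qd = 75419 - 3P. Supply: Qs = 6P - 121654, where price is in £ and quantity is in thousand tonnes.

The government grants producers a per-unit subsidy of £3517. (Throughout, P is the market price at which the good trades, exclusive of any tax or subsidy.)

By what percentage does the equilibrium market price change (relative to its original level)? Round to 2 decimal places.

Initially, 75419 - 3P = 6P - 121654, so 197073 = 9P and P = 21897, Q = 9728.
Since sellers receive the price plus the subsidy, the effective supply curve becomes Qs = 6P - 100552.
Setting them equal: 75419 - 3P = 6P - 100552 → 175971 = 9P, so P = 58657/3 ≈ 19552.3333 and Q = 16762.
%ΔP = (19552.3333 − 21897) / 21897 × 100 = -10.71%.

-10.71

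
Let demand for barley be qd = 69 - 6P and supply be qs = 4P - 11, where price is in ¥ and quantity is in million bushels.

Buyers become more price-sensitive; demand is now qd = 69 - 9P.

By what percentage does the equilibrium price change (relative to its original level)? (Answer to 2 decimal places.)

-23.08

Initially, 69 - 6P = 4P - 11, so 80 = 10P and P = 8, q = 21.
After the shift, demand is qd = 69 - 9P and supply is qs = 4P - 11.
Setting them equal: 69 - 9P = 4P - 11 → 80 = 13P, so P = 80/13 ≈ 6.1538 and q = 177/13 ≈ 13.6154.
%ΔP = (6.1538 − 8) / 8 × 100 = -23.08%.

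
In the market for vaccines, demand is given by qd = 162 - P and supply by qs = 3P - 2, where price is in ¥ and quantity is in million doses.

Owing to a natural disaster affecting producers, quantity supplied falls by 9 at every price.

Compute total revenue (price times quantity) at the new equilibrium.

5135.9375

Initially, 162 - P = 3P - 2, so 164 = 4P and P = 41, q = 121.
The new curves are qd = 162 - P (demand) and qs = 3P - 11 (supply).
Equate the new curves: 162 - P = 3P - 11, giving 173 = 4P, P = 43.25, q = 118.75.
New expenditure = 43.25 × 118.75 = 5135.9375.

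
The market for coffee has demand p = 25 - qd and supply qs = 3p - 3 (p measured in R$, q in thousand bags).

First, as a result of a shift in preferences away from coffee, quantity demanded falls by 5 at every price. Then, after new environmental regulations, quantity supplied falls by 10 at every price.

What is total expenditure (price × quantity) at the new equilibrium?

Initially, 25 - p = 3p - 3, so 28 = 4p and p = 7, q = 18.
After the shift, demand is qd = 20 - p and supply is qs = 3p - 13.
Setting them equal: 20 - p = 3p - 13 → 33 = 4p, so p = 8.25 and q = 11.75.
New expenditure = 8.25 × 11.75 = 96.9375.

96.9375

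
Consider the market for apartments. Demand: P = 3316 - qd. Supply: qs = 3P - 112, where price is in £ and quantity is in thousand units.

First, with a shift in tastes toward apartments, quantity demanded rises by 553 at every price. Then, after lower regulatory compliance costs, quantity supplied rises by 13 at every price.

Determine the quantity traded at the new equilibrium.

Solve the original market: 3316 - P = 3P - 112, hence P = 857 and q = 2459.
The new curves are qd = 3869 - P (demand) and qs = 3P - 99 (supply).
Clearing the new market: 3869 - P = 3P - 99, so P = 992 and q = 2877.

2877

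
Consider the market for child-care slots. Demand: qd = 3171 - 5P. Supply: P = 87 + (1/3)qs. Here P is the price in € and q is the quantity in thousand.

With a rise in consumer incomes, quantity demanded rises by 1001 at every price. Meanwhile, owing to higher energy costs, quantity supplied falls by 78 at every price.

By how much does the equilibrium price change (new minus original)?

+134.875

Before the shock: 3171 - 5P = 3P - 261 ⇒ 3432 = 8P ⇒ P = 429, q = 1026.
With the change applied: demand qd = 4172 - 5P, supply qs = 3P - 339.
Clearing the new market: 4172 - 5P = 3P - 339, so P = 563.875 and q = 1352.625.
ΔP = 563.875 − 429 = +134.875.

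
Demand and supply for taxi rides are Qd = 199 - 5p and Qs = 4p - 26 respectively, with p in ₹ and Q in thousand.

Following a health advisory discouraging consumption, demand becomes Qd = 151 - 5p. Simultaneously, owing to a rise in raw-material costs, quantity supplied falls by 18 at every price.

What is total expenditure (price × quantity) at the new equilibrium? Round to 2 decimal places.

Initially, 199 - 5p = 4p - 26, so 225 = 9p and p = 25, Q = 74.
The shock moves the curves to Qd = 151 - 5p and Qs = 4p - 44.
Equate the new curves: 151 - 5p = 4p - 44, giving 195 = 9p, p = 65/3 ≈ 21.6667, Q = 128/3 ≈ 42.6667.
New expenditure = 21.6667 × 42.6667 = 924.44.

924.44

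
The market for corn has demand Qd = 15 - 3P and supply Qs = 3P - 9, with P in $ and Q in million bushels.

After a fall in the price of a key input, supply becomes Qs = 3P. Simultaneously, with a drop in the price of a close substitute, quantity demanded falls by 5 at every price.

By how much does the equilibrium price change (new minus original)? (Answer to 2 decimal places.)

Initially, 15 - 3P = 3P - 9, so 24 = 6P and P = 4, Q = 3.
After the shift, demand is Qd = 10 - 3P and supply is Qs = 3P.
Setting them equal: 10 - 3P = 3P → 10 = 6P, so P = 5/3 ≈ 1.6667 and Q = 5.
ΔP = 1.6667 − 4 = -2.33.

-2.33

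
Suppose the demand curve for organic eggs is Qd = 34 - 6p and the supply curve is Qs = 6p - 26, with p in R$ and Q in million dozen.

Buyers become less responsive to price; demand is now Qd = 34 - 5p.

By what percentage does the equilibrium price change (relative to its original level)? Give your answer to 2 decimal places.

Original equilibrium: 34 - 6p = 6p - 26 gives 60 = 12p, so p = 5 and Q = 4.
With the change applied: demand Qd = 34 - 5p, supply Qs = 6p - 26.
Equate the new curves: 34 - 5p = 6p - 26, giving 60 = 11p, p = 60/11 ≈ 5.4545, Q = 74/11 ≈ 6.7273.
%Δp = (5.4545 − 5) / 5 × 100 = +9.09%.

+9.09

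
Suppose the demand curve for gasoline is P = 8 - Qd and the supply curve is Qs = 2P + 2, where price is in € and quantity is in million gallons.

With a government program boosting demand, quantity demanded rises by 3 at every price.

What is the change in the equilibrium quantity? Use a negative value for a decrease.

Initially, 8 - P = 2P + 2, so 6 = 3P and P = 2, Q = 6.
With the change applied: demand Qd = 11 - P, supply Qs = 2P + 2.
New equilibrium: 11 - P = 2P + 2 ⇒ 9 = 3P ⇒ P = 3, Q = 8.
ΔQ = 8 − 6 = +2.

+2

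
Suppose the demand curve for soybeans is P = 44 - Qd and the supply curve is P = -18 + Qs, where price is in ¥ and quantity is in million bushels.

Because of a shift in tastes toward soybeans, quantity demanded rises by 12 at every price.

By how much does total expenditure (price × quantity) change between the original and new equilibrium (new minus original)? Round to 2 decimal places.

+300.00

Initially, 44 - P = P + 18, so 26 = 2P and P = 13, Q = 31.
After the shift, demand is Qd = 56 - P and supply is Qs = P + 18.
Setting them equal: 56 - P = P + 18 → 38 = 2P, so P = 19 and Q = 37.
Expenditure moves from 13×31 = 403 to 19×37 = 703; change = +300.00.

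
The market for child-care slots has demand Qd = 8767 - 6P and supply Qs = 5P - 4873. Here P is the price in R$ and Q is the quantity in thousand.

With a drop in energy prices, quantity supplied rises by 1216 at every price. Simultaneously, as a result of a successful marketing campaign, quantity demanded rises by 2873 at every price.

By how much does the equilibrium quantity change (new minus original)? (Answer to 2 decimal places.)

Initially, 8767 - 6P = 5P - 4873, so 13640 = 11P and P = 1240, Q = 1327.
The new curves are Qd = 11640 - 6P (demand) and Qs = 5P - 3657 (supply).
Equate the new curves: 11640 - 6P = 5P - 3657, giving 15297 = 11P, P = 15297/11 ≈ 1390.6364, Q = 36258/11 ≈ 3296.1818.
ΔQ = 3296.1818 − 1327 = +1969.18.

+1969.18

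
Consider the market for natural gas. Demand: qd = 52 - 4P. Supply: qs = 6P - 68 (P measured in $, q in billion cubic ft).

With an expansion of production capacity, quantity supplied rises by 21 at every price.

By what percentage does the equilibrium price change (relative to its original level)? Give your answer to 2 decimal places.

-17.50

Before the shock: 52 - 4P = 6P - 68 ⇒ 120 = 10P ⇒ P = 12, q = 4.
The shock moves the curves to qd = 52 - 4P and qs = 6P - 47.
Setting them equal: 52 - 4P = 6P - 47 → 99 = 10P, so P = 9.9 and q = 12.4.
%ΔP = (9.9 − 12) / 12 × 100 = -17.50%.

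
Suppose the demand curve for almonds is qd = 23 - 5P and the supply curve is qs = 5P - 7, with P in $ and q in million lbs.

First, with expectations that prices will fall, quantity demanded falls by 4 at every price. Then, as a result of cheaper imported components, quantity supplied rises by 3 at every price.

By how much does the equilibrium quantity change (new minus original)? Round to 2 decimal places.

Initially, 23 - 5P = 5P - 7, so 30 = 10P and P = 3, q = 8.
The shock moves the curves to qd = 19 - 5P and qs = 5P - 4.
Equate the new curves: 19 - 5P = 5P - 4, giving 23 = 10P, P = 2.3, q = 7.5.
Δq = 7.5 − 8 = -0.50.

-0.50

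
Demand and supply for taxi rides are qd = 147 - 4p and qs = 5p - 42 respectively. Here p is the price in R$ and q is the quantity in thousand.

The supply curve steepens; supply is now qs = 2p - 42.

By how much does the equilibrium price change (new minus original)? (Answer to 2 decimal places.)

Before the shock: 147 - 4p = 5p - 42 ⇒ 189 = 9p ⇒ p = 21, q = 63.
The shock moves the curves to qd = 147 - 4p and qs = 2p - 42.
Setting them equal: 147 - 4p = 2p - 42 → 189 = 6p, so p = 31.5 and q = 21.
Δp = 31.5 − 21 = +10.50.

+10.50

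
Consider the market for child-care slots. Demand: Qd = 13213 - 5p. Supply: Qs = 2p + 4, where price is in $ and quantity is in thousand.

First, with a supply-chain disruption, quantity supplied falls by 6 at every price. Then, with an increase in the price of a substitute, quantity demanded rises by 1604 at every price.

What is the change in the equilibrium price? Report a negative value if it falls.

+230

Before the shock: 13213 - 5p = 2p + 4 ⇒ 13209 = 7p ⇒ p = 1887, Q = 3778.
The shock moves the curves to Qd = 14817 - 5p and Qs = 2p - 2.
Clearing the new market: 14817 - 5p = 2p - 2, so p = 2117 and Q = 4232.
Δp = 2117 − 1887 = +230.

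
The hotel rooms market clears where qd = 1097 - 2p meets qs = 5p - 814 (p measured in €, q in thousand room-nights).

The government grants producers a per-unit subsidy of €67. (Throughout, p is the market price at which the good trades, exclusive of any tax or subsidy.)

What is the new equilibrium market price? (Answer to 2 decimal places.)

Solve the original market: 1097 - 2p = 5p - 814, hence p = 273 and q = 551.
Since sellers receive the price plus the subsidy, the effective supply curve becomes qs = 5p - 479.
New equilibrium: 1097 - 2p = 5p - 479 ⇒ 1576 = 7p ⇒ p = 1576/7 ≈ 225.1429, q = 4527/7 ≈ 646.7143.

225.14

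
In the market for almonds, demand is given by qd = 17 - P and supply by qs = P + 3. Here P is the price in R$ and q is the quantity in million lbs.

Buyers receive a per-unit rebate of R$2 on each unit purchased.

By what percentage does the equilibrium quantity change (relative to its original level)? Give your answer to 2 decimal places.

+10.00

Original equilibrium: 17 - P = P + 3 gives 14 = 2P, so P = 7 and q = 10.
Since buyers' out-of-pocket price is the market price minus the rebate, the effective demand curve becomes qd = 19 - P.
New equilibrium: 19 - P = P + 3 ⇒ 16 = 2P ⇒ P = 8, q = 11.
%Δq = (11 − 10) / 10 × 100 = +10.00%.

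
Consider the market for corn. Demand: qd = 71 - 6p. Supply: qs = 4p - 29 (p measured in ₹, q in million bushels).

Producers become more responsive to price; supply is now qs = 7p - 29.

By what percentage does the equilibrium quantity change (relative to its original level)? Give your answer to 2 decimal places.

Original equilibrium: 71 - 6p = 4p - 29 gives 100 = 10p, so p = 10 and q = 11.
With the change applied: demand qd = 71 - 6p, supply qs = 7p - 29.
Equate the new curves: 71 - 6p = 7p - 29, giving 100 = 13p, p = 100/13 ≈ 7.6923, q = 323/13 ≈ 24.8462.
%Δq = (24.8462 − 11) / 11 × 100 = +125.87%.

+125.87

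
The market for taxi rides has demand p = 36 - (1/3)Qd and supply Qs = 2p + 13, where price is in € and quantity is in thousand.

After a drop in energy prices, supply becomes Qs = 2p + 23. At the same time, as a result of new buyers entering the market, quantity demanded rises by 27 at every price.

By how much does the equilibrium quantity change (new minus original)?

+16.8

Initially, 108 - 3p = 2p + 13, so 95 = 5p and p = 19, Q = 51.
With the change applied: demand Qd = 135 - 3p, supply Qs = 2p + 23.
Setting them equal: 135 - 3p = 2p + 23 → 112 = 5p, so p = 22.4 and Q = 67.8.
ΔQ = 67.8 − 51 = +16.8.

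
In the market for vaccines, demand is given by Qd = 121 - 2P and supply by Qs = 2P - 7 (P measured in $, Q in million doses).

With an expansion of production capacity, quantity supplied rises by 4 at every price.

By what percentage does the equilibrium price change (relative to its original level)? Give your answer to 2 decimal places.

-3.13

Original equilibrium: 121 - 2P = 2P - 7 gives 128 = 4P, so P = 32 and Q = 57.
The new curves are Qd = 121 - 2P (demand) and Qs = 2P - 3 (supply).
Clearing the new market: 121 - 2P = 2P - 3, so P = 31 and Q = 59.
%ΔP = (31 − 32) / 32 × 100 = -3.13%.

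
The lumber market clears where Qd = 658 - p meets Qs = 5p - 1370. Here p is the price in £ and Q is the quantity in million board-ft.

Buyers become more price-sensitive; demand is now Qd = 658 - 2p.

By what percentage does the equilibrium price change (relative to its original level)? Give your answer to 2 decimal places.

-14.29

Initially, 658 - p = 5p - 1370, so 2028 = 6p and p = 338, Q = 320.
After the shift, demand is Qd = 658 - 2p and supply is Qs = 5p - 1370.
Equate the new curves: 658 - 2p = 5p - 1370, giving 2028 = 7p, p = 2028/7 ≈ 289.7143, Q = 550/7 ≈ 78.5714.
%Δp = (289.7143 − 338) / 338 × 100 = -14.29%.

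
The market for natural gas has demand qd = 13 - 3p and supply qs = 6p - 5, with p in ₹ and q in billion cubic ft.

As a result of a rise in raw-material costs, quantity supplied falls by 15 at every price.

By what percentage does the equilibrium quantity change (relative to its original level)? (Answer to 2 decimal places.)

-71.43

Before the shock: 13 - 3p = 6p - 5 ⇒ 18 = 9p ⇒ p = 2, q = 7.
With the change applied: demand qd = 13 - 3p, supply qs = 6p - 20.
New equilibrium: 13 - 3p = 6p - 20 ⇒ 33 = 9p ⇒ p = 11/3 ≈ 3.6667, q = 2.
%Δq = (2 − 7) / 7 × 100 = -71.43%.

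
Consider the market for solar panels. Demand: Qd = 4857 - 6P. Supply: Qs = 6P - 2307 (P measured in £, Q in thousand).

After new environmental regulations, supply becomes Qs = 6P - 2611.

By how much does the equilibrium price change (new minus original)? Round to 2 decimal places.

+25.33

Solve the original market: 4857 - 6P = 6P - 2307, hence P = 597 and Q = 1275.
After the shift, demand is Qd = 4857 - 6P and supply is Qs = 6P - 2611.
Equate the new curves: 4857 - 6P = 6P - 2611, giving 7468 = 12P, P = 1867/3 ≈ 622.3333, Q = 1123.
ΔP = 622.3333 − 597 = +25.33.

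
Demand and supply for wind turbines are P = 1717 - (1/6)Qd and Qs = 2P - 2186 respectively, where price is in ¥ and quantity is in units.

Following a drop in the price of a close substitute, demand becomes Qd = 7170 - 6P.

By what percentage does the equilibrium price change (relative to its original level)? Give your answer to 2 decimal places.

Initially, 10302 - 6P = 2P - 2186, so 12488 = 8P and P = 1561, Q = 936.
The shock moves the curves to Qd = 7170 - 6P and Qs = 2P - 2186.
Setting them equal: 7170 - 6P = 2P - 2186 → 9356 = 8P, so P = 1169.5 and Q = 153.
%ΔP = (1169.5 − 1561) / 1561 × 100 = -25.08%.

-25.08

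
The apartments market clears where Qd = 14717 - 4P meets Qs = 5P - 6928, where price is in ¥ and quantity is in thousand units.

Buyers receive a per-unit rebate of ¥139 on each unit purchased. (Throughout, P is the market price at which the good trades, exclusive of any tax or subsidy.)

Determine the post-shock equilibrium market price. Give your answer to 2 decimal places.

2466.78

Before the shock: 14717 - 4P = 5P - 6928 ⇒ 21645 = 9P ⇒ P = 2405, Q = 5097.
Since buyers' out-of-pocket price is the market price minus the rebate, the effective demand curve becomes Qd = 15273 - 4P.
Clearing the new market: 15273 - 4P = 5P - 6928, so P = 22201/9 ≈ 2466.7778 and Q = 48653/9 ≈ 5405.8889.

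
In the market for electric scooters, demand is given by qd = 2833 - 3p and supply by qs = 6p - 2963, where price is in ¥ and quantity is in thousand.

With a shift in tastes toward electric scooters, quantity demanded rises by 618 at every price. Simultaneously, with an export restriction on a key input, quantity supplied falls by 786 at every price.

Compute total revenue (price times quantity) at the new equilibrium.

Initially, 2833 - 3p = 6p - 2963, so 5796 = 9p and p = 644, q = 901.
The new curves are qd = 3451 - 3p (demand) and qs = 6p - 3749 (supply).
Clearing the new market: 3451 - 3p = 6p - 3749, so p = 800 and q = 1051.
New expenditure = 800 × 1051 = 840800.

840800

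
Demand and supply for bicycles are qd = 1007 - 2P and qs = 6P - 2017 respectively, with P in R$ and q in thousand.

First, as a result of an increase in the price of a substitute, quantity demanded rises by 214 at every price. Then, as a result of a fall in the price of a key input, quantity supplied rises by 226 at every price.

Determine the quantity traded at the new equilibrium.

Initially, 1007 - 2P = 6P - 2017, so 3024 = 8P and P = 378, q = 251.
The shock moves the curves to qd = 1221 - 2P and qs = 6P - 1791.
New equilibrium: 1221 - 2P = 6P - 1791 ⇒ 3012 = 8P ⇒ P = 376.5, q = 468.

468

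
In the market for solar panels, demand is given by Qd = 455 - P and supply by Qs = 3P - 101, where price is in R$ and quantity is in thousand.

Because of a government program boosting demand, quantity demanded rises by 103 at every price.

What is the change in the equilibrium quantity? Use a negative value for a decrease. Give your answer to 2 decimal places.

Before the shock: 455 - P = 3P - 101 ⇒ 556 = 4P ⇒ P = 139, Q = 316.
After the shift, demand is Qd = 558 - P and supply is Qs = 3P - 101.
Equate the new curves: 558 - P = 3P - 101, giving 659 = 4P, P = 164.75, Q = 393.25.
ΔQ = 393.25 − 316 = +77.25.

+77.25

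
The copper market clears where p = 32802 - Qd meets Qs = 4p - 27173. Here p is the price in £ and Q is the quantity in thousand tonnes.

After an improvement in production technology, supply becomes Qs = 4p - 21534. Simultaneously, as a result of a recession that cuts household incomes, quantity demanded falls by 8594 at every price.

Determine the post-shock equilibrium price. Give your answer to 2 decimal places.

Original equilibrium: 32802 - p = 4p - 27173 gives 59975 = 5p, so p = 11995 and Q = 20807.
After the shift, demand is Qd = 24208 - p and supply is Qs = 4p - 21534.
Clearing the new market: 24208 - p = 4p - 21534, so p = 9148.4 and Q = 15059.6.

9148.40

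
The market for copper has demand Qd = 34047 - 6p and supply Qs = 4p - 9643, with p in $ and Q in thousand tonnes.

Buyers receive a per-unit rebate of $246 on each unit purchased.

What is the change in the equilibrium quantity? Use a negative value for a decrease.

+590.4

Before the shock: 34047 - 6p = 4p - 9643 ⇒ 43690 = 10p ⇒ p = 4369, Q = 7833.
Since buyers' out-of-pocket price is the market price minus the rebate, the effective demand curve becomes Qd = 35523 - 6p.
New equilibrium: 35523 - 6p = 4p - 9643 ⇒ 45166 = 10p ⇒ p = 4516.6, Q = 8423.4.
ΔQ = 8423.4 − 7833 = +590.4.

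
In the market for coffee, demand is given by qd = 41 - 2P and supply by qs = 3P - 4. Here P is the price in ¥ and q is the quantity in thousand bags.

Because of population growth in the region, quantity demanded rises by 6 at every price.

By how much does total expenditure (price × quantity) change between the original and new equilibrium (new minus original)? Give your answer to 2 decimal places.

+64.32

Original equilibrium: 41 - 2P = 3P - 4 gives 45 = 5P, so P = 9 and q = 23.
After the shift, demand is qd = 47 - 2P and supply is qs = 3P - 4.
Equate the new curves: 47 - 2P = 3P - 4, giving 51 = 5P, P = 10.2, q = 26.6.
Expenditure moves from 9×23 = 207 to 10.2×26.6 = 271.32; change = +64.32.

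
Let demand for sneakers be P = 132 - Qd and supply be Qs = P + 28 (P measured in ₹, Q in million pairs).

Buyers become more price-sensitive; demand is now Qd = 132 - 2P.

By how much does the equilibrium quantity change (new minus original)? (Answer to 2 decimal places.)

Initially, 132 - P = P + 28, so 104 = 2P and P = 52, Q = 80.
After the shift, demand is Qd = 132 - 2P and supply is Qs = P + 28.
Equate the new curves: 132 - 2P = P + 28, giving 104 = 3P, P = 104/3 ≈ 34.6667, Q = 188/3 ≈ 62.6667.
ΔQ = 62.6667 − 80 = -17.33.

-17.33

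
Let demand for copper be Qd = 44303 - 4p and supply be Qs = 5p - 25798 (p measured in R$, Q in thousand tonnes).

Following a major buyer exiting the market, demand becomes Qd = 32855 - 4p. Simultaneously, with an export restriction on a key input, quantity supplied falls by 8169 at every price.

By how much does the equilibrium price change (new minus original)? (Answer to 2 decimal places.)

-364.33

Initially, 44303 - 4p = 5p - 25798, so 70101 = 9p and p = 7789, Q = 13147.
After the shift, demand is Qd = 32855 - 4p and supply is Qs = 5p - 33967.
Setting them equal: 32855 - 4p = 5p - 33967 → 66822 = 9p, so p = 22274/3 ≈ 7424.6667 and Q = 9469/3 ≈ 3156.3333.
Δp = 7424.6667 − 7789 = -364.33.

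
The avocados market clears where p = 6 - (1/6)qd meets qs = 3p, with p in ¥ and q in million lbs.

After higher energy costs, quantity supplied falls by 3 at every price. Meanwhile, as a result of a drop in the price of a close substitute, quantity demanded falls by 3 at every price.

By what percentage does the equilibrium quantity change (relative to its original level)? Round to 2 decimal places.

Initially, 36 - 6p = 3p, so 36 = 9p and p = 4, q = 12.
With the change applied: demand qd = 33 - 6p, supply qs = 3p - 3.
New equilibrium: 33 - 6p = 3p - 3 ⇒ 36 = 9p ⇒ p = 4, q = 9.
%Δq = (9 − 12) / 12 × 100 = -25.00%.

-25.00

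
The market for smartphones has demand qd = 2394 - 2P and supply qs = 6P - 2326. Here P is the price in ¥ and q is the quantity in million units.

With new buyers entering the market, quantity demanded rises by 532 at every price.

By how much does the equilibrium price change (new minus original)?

+66.5

Original equilibrium: 2394 - 2P = 6P - 2326 gives 4720 = 8P, so P = 590 and q = 1214.
After the shift, demand is qd = 2926 - 2P and supply is qs = 6P - 2326.
Clearing the new market: 2926 - 2P = 6P - 2326, so P = 656.5 and q = 1613.
ΔP = 656.5 − 590 = +66.5.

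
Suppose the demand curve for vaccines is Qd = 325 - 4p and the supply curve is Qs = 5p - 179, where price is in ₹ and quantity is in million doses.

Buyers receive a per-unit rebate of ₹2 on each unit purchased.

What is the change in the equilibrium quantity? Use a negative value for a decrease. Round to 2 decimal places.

Initially, 325 - 4p = 5p - 179, so 504 = 9p and p = 56, Q = 101.
Since buyers' out-of-pocket price is the market price minus the rebate, the effective demand curve becomes Qd = 333 - 4p.
Equate the new curves: 333 - 4p = 5p - 179, giving 512 = 9p, p = 512/9 ≈ 56.8889, Q = 949/9 ≈ 105.4444.
ΔQ = 105.4444 − 101 = +4.44.

+4.44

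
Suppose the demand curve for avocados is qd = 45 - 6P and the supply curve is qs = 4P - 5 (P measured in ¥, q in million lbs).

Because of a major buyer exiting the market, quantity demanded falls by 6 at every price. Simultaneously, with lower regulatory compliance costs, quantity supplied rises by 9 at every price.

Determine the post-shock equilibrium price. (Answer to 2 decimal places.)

Original equilibrium: 45 - 6P = 4P - 5 gives 50 = 10P, so P = 5 and q = 15.
The shock moves the curves to qd = 39 - 6P and qs = 4P + 4.
Setting them equal: 39 - 6P = 4P + 4 → 35 = 10P, so P = 3.5 and q = 18.

3.50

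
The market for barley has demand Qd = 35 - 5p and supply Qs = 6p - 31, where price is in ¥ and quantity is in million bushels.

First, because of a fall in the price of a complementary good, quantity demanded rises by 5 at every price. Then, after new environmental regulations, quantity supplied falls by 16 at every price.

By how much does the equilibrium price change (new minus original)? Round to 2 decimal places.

+1.91

Original equilibrium: 35 - 5p = 6p - 31 gives 66 = 11p, so p = 6 and Q = 5.
After the shift, demand is Qd = 40 - 5p and supply is Qs = 6p - 47.
Setting them equal: 40 - 5p = 6p - 47 → 87 = 11p, so p = 87/11 ≈ 7.9091 and Q = 5/11 ≈ 0.4545.
Δp = 7.9091 − 6 = +1.91.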